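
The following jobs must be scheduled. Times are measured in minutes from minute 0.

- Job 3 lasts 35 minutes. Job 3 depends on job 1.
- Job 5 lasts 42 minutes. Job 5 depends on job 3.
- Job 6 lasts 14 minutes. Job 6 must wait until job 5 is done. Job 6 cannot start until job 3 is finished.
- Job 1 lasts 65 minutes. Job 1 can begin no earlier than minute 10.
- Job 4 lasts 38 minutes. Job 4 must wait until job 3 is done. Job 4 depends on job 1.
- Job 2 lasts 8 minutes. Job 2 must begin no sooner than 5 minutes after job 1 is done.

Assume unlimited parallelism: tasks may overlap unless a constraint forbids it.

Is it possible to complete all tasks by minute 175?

After its own release at minute 10, job 1 can start at minute 10 and finishes at minute 75.
Job 3 cannot begin until job 1 (finishes minute 75). It runs from minute 75 to 75 + 35 = minute 110.
Job 5 cannot begin until job 3 (finishes minute 110). It runs from minute 110 to 110 + 42 = minute 152.
Job 6 has to wait for job 5 (finishes minute 152); job 3 (finishes minute 110). The latest of these is minute 152, so job 6 runs minute 152 to 152 + 14 = minute 166.
For job 4: job 3 (finishes minute 110); job 1 (finishes minute 75). Taking the maximum gives a start of minute 110, and it finishes at 110 + 38 = minute 148.
Job 2 cannot begin until job 1 (finishes minute 75, plus 5-minute gap → minute 80). It runs from minute 80 to 80 + 8 = minute 88.
Every task is finished by minute 166, which is no later than the deadline of 175, so the schedule is feasible.

Yes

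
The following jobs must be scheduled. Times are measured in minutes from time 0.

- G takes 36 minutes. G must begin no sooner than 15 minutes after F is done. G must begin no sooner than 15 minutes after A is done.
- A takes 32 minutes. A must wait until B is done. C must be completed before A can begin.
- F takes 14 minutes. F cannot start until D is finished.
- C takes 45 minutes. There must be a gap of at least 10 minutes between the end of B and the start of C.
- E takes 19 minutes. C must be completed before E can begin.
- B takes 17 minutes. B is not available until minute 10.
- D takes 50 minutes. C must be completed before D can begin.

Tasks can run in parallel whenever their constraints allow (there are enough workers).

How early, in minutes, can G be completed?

197

B cannot begin until its own release at minute 10. It runs from minute 10 to 10 + 17 = minute 27.
C waits on B (finishes minute 27, plus 10-minute gap → minute 37), so it starts at minute 37 and finishes at 37 + 45 = minute 82.
After C (finishes minute 82), D can start at minute 82 and finishes at minute 132.
After D (finishes minute 132), F can start at minute 132 and finishes at minute 146.
A has to wait for B (finishes minute 27); C (finishes minute 82). The latest of these is minute 82, so A runs minute 82 to 82 + 32 = minute 114.
G has to wait for F (finishes minute 146, plus 15-minute gap → minute 161); A (finishes minute 114, plus 15-minute gap → minute 129). The latest of these is minute 161, so G runs minute 161 to 161 + 36 = minute 197.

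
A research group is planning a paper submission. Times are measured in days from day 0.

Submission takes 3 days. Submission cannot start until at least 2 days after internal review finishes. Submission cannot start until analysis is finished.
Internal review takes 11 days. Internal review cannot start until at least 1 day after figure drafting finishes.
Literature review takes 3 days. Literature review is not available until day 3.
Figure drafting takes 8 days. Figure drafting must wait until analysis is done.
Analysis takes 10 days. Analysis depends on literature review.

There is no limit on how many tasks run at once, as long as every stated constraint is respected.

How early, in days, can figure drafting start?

16

Literature review cannot begin until its own release at day 3. It runs from day 3 to 3 + 3 = day 6.
Analysis cannot begin until literature review (finishes day 6). It runs from day 6 to 6 + 10 = day 16.
Figure drafting waits on analysis (finishes day 16), so the earliest it can start is day 16.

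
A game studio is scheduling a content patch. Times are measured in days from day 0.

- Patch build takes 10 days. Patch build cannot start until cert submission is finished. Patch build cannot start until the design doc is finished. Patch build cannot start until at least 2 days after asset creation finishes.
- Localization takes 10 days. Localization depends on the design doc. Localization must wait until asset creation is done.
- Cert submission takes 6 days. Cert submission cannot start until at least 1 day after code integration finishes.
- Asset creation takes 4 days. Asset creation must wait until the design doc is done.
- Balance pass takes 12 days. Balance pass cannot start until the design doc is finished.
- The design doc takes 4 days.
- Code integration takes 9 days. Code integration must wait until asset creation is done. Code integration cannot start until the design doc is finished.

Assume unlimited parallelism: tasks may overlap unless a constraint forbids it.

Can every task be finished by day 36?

The design doc has no prerequisites, so it starts at day 0 and finishes at day 4.
Balance pass waits on the design doc (finishes day 4), so it starts at day 4 and finishes at 4 + 12 = day 16.
Asset creation waits on the design doc (finishes day 4), so it starts at day 4 and finishes at 4 + 4 = day 8.
Localization needs all of the design doc (finishes day 4); asset creation (finishes day 8). That puts its earliest start at day 8; it finishes at 8 + 10 = day 18.
Code integration has to wait for asset creation (finishes day 8); the design doc (finishes day 4). The latest of these is day 8, so code integration runs day 8 to 8 + 9 = day 17.
Cert submission waits on code integration (finishes day 17, plus 1-day gap → day 18), so it starts at day 18 and finishes at 18 + 6 = day 24.
For patch build: cert submission (finishes day 24); the design doc (finishes day 4); asset creation (finishes day 8, plus 2-day gap → day 10). Taking the maximum gives a start of day 24, and it finishes at 24 + 10 = day 34.
Every task is finished by day 34, which is no later than the deadline of 36, so the schedule is feasible.

Yes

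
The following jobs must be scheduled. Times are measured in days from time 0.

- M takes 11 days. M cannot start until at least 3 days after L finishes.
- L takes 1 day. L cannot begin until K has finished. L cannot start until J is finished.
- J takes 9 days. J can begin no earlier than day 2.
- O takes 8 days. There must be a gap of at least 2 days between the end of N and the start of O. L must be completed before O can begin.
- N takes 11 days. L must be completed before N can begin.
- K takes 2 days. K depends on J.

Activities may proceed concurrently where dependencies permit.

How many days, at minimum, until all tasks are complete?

35

J waits on its own release at day 2, so it starts at day 2 and finishes at 2 + 9 = day 11.
After J (finishes day 11), K can start at day 11 and finishes at day 13.
L has to wait for K (finishes day 13); J (finishes day 11). The latest of these is day 13, so L runs day 13 to 13 + 1 = day 14.
After L (finishes day 14), N can start at day 14 and finishes at day 25.
O cannot start until N (finishes day 25, plus 2-day gap → day 27); L (finishes day 14). The controlling bound is day 27, so O finishes at 27 + 8 = day 35.
M waits on L (finishes day 14, plus 3-day gap → day 17), so it starts at day 17 and finishes at 17 + 11 = day 28.
All tasks are finished once the last one completes. Finish times: J at 11, K at 13, L at 14, M at 28, N at 25, O at 35. The latest is day 35.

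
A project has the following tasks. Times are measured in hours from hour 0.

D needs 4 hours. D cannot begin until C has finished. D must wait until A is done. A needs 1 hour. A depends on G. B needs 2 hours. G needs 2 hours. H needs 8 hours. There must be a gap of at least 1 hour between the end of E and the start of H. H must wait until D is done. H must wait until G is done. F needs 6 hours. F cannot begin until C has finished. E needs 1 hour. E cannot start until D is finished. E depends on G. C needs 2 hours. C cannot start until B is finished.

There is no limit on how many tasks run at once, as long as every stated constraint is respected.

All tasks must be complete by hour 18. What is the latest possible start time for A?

Nothing follows H; the deadline of hour 18 is its only limit. It must start by 18 − 8 = hour 10.
Since H (must start by hour 10, minus 1-hour gap → hour 9) depends on it, E must finish by hour 9. Backing off its 1-hour duration gives a latest start of hour 8.
D feeds E (must start by hour 8); H (must start by hour 10). Taking the minimum, D must finish by hour 8 and start by 8 − 4 = hour 4.
A feeds into D (must start by hour 4); so A must finish by hour 4 and therefore start by hour 3.

3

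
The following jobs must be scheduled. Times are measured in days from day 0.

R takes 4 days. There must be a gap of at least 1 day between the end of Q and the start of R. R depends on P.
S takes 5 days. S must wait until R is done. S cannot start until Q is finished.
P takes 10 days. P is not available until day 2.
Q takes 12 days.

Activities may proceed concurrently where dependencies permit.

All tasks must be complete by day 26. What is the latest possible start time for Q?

S must finish by day 26; it takes 5 days, so it must start by 26 − 5 = day 21.
R has to be done before S (must start by day 21). That means finishing by day 21, i.e. starting by 21 − 4 = day 17.
Q must finish in time for R (must start by day 17, minus 1-day gap → day 16); S (must start by day 21). The tightest is day 16, so Q must start by 16 − 12 = day 4.

4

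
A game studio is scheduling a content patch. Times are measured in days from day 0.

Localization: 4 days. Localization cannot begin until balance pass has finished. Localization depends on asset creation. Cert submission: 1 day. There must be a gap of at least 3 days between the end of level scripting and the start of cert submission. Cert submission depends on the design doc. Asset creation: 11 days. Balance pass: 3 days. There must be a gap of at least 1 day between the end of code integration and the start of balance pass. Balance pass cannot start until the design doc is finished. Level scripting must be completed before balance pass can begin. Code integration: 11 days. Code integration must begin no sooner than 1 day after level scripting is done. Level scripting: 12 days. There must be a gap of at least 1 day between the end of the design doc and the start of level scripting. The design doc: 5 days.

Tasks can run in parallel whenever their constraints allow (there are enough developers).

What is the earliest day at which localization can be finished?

Asset creation has no prerequisites, so it starts at day 0 and finishes at day 11.
Nothing blocks the design doc, so it runs from day 0 to day 5.
Level scripting waits on the design doc (finishes day 5, plus 1-day gap → day 6), so it starts at day 6 and finishes at 6 + 12 = day 18.
Code integration cannot begin until level scripting (finishes day 18, plus 1-day gap → day 19). It runs from day 19 to 19 + 11 = day 30.
Balance pass needs all of code integration (finishes day 30, plus 1-day gap → day 31); the design doc (finishes day 5); level scripting (finishes day 18). That puts its earliest start at day 31; it finishes at 31 + 3 = day 34.
For localization: balance pass (finishes day 34); asset creation (finishes day 11). Taking the maximum gives a start of day 34, and it finishes at 34 + 4 = day 38.

38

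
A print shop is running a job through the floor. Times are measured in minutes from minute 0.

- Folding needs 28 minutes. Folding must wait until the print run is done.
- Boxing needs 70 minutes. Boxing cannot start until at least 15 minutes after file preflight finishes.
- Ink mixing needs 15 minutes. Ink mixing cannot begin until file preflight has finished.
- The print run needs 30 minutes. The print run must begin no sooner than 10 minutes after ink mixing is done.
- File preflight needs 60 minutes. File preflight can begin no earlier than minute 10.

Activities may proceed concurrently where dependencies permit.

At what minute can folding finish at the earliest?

153

File preflight waits on its own release at minute 10, so it starts at minute 10 and finishes at 10 + 60 = minute 70.
Ink mixing cannot begin until file preflight (finishes minute 70). It runs from minute 70 to 70 + 15 = minute 85.
The print run waits on ink mixing (finishes minute 85, plus 10-minute gap → minute 95), so it starts at minute 95 and finishes at 95 + 30 = minute 125.
Folding cannot begin until the print run (finishes minute 125). It runs from minute 125 to 125 + 28 = minute 153.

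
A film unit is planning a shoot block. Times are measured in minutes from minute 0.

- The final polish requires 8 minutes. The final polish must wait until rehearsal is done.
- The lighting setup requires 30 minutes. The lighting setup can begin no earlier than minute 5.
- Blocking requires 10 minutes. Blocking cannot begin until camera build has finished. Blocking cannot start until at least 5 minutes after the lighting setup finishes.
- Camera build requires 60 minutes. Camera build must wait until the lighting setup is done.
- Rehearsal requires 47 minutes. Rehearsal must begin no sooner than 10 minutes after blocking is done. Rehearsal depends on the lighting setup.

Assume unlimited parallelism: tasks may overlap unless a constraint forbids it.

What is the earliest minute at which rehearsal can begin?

The lighting setup cannot begin until its own release at minute 5. It runs from minute 5 to 5 + 30 = minute 35.
Camera build waits on the lighting setup (finishes minute 35), so it starts at minute 35 and finishes at 35 + 60 = minute 95.
Blocking needs all of camera build (finishes minute 95); the lighting setup (finishes minute 35, plus 5-minute gap → minute 40). That puts its earliest start at minute 95; it finishes at 95 + 10 = minute 105.
Rehearsal waits on blocking (finishes minute 105, plus 10-minute gap → minute 115); the lighting setup (finishes minute 35). The latest of these is minute 115, which is the earliest rehearsal can start.

115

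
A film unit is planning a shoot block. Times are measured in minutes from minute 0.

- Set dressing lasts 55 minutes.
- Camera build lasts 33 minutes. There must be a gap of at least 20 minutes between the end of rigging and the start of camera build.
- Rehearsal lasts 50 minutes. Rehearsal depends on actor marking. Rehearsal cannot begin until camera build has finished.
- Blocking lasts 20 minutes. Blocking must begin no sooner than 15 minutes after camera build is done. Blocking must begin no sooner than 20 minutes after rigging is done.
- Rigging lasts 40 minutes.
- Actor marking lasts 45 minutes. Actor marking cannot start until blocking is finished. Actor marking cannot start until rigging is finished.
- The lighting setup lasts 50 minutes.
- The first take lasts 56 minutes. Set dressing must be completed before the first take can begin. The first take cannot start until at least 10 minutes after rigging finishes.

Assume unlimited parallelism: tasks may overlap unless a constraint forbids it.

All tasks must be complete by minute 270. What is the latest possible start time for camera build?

Nothing follows rehearsal; the deadline of minute 270 is its only limit. It must start by 270 − 50 = minute 220.
Actor marking must finish before rehearsal (must start by minute 220). With a 45-minute duration, actor marking must start by 220 − 45 = minute 175.
Blocking feeds into actor marking (must start by minute 175); so blocking must finish by minute 175 and therefore start by minute 155.
Camera build must finish in time for blocking (must start by minute 155, minus 15-minute gap → minute 140); rehearsal (must start by minute 220). The tightest is minute 140, so camera build must start by 140 − 33 = minute 107.

107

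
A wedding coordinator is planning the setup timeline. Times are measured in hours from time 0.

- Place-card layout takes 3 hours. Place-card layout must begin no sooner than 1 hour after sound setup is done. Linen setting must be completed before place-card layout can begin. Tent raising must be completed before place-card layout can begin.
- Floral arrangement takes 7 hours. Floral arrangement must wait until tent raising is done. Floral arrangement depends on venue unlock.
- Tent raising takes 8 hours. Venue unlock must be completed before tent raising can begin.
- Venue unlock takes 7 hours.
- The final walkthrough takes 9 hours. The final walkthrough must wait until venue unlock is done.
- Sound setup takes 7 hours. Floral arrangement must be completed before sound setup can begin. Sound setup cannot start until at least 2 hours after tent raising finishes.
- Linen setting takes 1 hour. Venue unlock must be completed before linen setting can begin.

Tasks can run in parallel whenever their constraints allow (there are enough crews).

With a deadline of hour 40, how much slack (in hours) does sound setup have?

7

Venue unlock has no prerequisites, so it starts at hour 0 and finishes at hour 7.
After venue unlock (finishes hour 7), tent raising can start at hour 7 and finishes at hour 15.
Floral arrangement needs all of tent raising (finishes hour 15); venue unlock (finishes hour 7). That puts its earliest start at hour 15; it finishes at 15 + 7 = hour 22.
Sound setup has to wait for floral arrangement (finishes hour 22); tent raising (finishes hour 15, plus 2-hour gap → hour 17). The latest of these is hour 22, so sound setup runs hour 22 to 22 + 7 = hour 29.

Working backward from the deadline:
Nothing follows place-card layout; the deadline of hour 40 is its only limit. It must start by 40 − 3 = hour 37.
Sound setup feeds into place-card layout (must start by hour 37, minus 1-hour gap → hour 36); so sound setup must finish by hour 36 and therefore start by hour 29.
So sound setup can start as early as hour 22 and as late as hour 29, giving 29 − 22 = 7 hours of slack.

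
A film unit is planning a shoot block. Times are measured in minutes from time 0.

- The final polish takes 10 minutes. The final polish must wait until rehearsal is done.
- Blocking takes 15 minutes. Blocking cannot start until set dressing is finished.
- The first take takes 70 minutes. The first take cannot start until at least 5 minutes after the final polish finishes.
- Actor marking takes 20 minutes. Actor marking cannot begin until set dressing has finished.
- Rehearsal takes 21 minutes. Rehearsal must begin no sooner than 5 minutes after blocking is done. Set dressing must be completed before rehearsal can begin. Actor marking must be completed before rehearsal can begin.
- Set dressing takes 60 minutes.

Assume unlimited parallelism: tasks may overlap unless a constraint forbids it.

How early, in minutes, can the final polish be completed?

111

Set dressing has no prerequisites, so it starts at minute 0 and finishes at minute 60.
Actor marking waits on set dressing (finishes minute 60), so it starts at minute 60 and finishes at 60 + 20 = minute 80.
After set dressing (finishes minute 60), blocking can start at minute 60 and finishes at minute 75.
Rehearsal has to wait for blocking (finishes minute 75, plus 5-minute gap → minute 80); set dressing (finishes minute 60); actor marking (finishes minute 80). The latest of these is minute 80, so rehearsal runs minute 80 to 80 + 21 = minute 101.
After rehearsal (finishes minute 101), the final polish can start at minute 101 and finishes at minute 111.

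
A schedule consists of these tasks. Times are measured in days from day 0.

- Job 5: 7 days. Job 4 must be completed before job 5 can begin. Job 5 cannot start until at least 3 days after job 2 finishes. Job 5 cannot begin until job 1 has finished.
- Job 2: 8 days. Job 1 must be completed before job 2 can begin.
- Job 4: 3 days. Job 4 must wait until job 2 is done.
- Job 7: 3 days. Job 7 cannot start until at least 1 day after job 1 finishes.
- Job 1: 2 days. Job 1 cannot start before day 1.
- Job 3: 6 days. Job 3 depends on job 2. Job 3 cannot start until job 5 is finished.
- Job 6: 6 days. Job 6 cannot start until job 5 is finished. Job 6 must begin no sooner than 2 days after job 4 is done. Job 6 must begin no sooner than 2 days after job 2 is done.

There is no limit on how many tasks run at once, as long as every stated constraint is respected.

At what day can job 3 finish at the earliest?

After its own release at day 1, job 1 can start at day 1 and finishes at day 3.
Job 2 waits on job 1 (finishes day 3), so it starts at day 3 and finishes at 3 + 8 = day 11.
Job 4 waits on job 2 (finishes day 11), so it starts at day 11 and finishes at 11 + 3 = day 14.
Job 5 cannot start until job 4 (finishes day 14); job 2 (finishes day 11, plus 3-day gap → day 14); job 1 (finishes day 3). The controlling bound is day 14, so job 5 finishes at 14 + 7 = day 21.
Job 3 needs all of job 2 (finishes day 11); job 5 (finishes day 21). That puts its earliest start at day 21; it finishes at 21 + 6 = day 27.

27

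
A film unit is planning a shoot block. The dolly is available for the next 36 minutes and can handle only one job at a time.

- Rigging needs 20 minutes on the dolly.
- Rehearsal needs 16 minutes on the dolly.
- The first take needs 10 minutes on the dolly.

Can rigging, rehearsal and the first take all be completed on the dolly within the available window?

Running back to back, the jobs need 20 + 16 + 10 = 46 minutes on the dolly.
Since 46 > 36, they cannot all fit.

No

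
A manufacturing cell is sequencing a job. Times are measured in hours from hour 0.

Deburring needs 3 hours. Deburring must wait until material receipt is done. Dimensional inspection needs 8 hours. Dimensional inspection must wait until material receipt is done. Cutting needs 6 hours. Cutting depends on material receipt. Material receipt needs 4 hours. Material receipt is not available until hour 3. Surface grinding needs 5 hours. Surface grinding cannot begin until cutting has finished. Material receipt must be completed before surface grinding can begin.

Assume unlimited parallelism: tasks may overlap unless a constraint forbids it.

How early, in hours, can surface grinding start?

Material receipt cannot begin until its own release at hour 3. It runs from hour 3 to 3 + 4 = hour 7.
Cutting cannot begin until material receipt (finishes hour 7). It runs from hour 7 to 7 + 6 = hour 13.
Surface grinding waits on cutting (finishes hour 13); material receipt (finishes hour 7). The latest of these is hour 13, which is the earliest surface grinding can start.

13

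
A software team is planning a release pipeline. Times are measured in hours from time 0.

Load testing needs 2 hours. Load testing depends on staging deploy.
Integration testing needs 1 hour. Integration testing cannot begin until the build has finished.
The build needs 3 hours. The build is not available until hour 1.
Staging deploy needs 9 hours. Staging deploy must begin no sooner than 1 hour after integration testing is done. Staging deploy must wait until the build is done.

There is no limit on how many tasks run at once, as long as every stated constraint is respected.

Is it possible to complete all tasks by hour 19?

The build cannot begin until its own release at hour 1. It runs from hour 1 to 1 + 3 = hour 4.
After the build (finishes hour 4), integration testing can start at hour 4 and finishes at hour 5.
For staging deploy: integration testing (finishes hour 5, plus 1-hour gap → hour 6); the build (finishes hour 4). Taking the maximum gives a start of hour 6, and it finishes at 6 + 9 = hour 15.
Load testing cannot begin until staging deploy (finishes hour 15). It runs from hour 15 to 15 + 2 = hour 17.
Every task is finished by hour 17, which is no later than the deadline of 19, so the schedule is feasible.

Yes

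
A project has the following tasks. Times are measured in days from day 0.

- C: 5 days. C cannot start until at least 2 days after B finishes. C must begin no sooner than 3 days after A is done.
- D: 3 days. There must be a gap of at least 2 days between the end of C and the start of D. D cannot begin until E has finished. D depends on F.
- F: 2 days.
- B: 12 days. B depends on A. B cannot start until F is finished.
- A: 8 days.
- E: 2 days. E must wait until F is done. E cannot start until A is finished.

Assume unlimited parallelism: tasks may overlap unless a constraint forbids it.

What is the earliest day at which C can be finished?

F has no prerequisites, so it starts at day 0 and finishes at day 2.
Nothing blocks A, so it runs from day 0 to day 8.
For B: A (finishes day 8); F (finishes day 2). Taking the maximum gives a start of day 8, and it finishes at 8 + 12 = day 20.
C has to wait for B (finishes day 20, plus 2-day gap → day 22); A (finishes day 8, plus 3-day gap → day 11). The latest of these is day 22, so C runs day 22 to 22 + 5 = day 27.

27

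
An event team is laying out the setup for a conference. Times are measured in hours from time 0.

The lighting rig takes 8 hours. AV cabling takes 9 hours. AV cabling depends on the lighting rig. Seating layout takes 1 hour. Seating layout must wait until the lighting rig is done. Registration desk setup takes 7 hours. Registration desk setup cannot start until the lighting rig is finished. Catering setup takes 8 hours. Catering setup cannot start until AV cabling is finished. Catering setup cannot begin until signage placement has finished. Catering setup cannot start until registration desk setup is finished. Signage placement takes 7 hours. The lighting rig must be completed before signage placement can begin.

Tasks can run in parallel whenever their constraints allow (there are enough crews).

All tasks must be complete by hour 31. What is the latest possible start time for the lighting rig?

To finish by hour 31, catering setup (duration 8) must start no later than hour 23.
AV cabling feeds into catering setup (must start by hour 23); so AV cabling must finish by hour 23 and therefore start by hour 14.
Seating layout has no dependents, so it just needs to finish by hour 31. Starting by 31 − 1 = hour 30 achieves that.
Since catering setup (must start by hour 23) depends on it, registration desk setup must finish by hour 23. Backing off its 7-hour duration gives a latest start of hour 16.
Signage placement must finish before catering setup (must start by hour 23). With a 7-hour duration, signage placement must start by 23 − 7 = hour 16.
The lighting rig feeds AV cabling (must start by hour 14); seating layout (must start by hour 30); registration desk setup (must start by hour 16); signage placement (must start by hour 16). Taking the minimum, the lighting rig must finish by hour 14 and start by 14 − 8 = hour 6.

6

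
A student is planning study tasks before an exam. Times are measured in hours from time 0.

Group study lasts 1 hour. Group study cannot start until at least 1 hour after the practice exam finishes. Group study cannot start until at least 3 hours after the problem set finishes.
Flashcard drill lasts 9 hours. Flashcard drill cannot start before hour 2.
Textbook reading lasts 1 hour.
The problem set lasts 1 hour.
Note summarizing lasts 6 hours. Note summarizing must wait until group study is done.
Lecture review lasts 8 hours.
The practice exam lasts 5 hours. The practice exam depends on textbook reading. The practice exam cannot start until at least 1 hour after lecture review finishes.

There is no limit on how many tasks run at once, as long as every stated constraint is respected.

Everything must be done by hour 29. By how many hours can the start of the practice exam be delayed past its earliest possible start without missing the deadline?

Nothing blocks lecture review, so it runs from hour 0 to hour 8.
Textbook reading has no prerequisites, so it starts at hour 0 and finishes at hour 1.
The practice exam cannot start until textbook reading (finishes hour 1); lecture review (finishes hour 8, plus 1-hour gap → hour 9). The controlling bound is hour 9, so the practice exam finishes at 9 + 5 = hour 14.

Working backward from the deadline:
To finish by hour 29, note summarizing (duration 6) must start no later than hour 23.
Group study feeds into note summarizing (must start by hour 23); so group study must finish by hour 23 and therefore start by hour 22.
Since group study (must start by hour 22, minus 1-hour gap → hour 21) depends on it, the practice exam must finish by hour 21. Backing off its 5-hour duration gives a latest start of hour 16.
So the practice exam can start as early as hour 9 and as late as hour 16, giving 16 − 9 = 7 hours of slack.

7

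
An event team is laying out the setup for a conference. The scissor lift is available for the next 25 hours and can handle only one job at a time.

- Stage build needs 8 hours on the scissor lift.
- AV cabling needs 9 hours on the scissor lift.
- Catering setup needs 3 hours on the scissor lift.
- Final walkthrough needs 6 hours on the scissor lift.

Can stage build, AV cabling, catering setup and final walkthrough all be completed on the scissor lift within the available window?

Running back to back, the jobs need 8 + 9 + 3 + 6 = 26 hours on the scissor lift.
Since 26 > 25, they cannot all fit.

No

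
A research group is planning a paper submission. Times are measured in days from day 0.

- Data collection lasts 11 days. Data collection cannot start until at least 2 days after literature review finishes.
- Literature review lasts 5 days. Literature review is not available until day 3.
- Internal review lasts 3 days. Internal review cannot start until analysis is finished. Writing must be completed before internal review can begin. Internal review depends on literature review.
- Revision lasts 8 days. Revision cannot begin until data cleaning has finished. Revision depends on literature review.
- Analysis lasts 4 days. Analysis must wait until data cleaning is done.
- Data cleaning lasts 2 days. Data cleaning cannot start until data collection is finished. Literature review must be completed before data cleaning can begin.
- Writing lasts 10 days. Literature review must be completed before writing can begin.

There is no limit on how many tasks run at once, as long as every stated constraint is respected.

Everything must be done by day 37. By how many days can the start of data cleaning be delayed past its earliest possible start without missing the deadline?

Literature review waits on its own release at day 3, so it starts at day 3 and finishes at 3 + 5 = day 8.
Data collection cannot begin until literature review (finishes day 8, plus 2-day gap → day 10). It runs from day 10 to 10 + 11 = day 21.
Data cleaning needs all of data collection (finishes day 21); literature review (finishes day 8). That puts its earliest start at day 21; it finishes at 21 + 2 = day 23.

Working backward from the deadline:
To finish by day 37, internal review (duration 3) must start no later than day 34.
Analysis must finish before internal review (must start by day 34). With a 4-day duration, analysis must start by 34 − 4 = day 30.
Revision must finish by day 37; it takes 8 days, so it must start by 37 − 8 = day 29.
Data cleaning has several dependents: analysis (must start by day 30); revision (must start by day 29). The earliest of those limits is day 29, so data cleaning must start by 29 − 2 = day 27.
So data cleaning can start as early as day 21 and as late as day 27, giving 27 − 21 = 6 days of slack.

6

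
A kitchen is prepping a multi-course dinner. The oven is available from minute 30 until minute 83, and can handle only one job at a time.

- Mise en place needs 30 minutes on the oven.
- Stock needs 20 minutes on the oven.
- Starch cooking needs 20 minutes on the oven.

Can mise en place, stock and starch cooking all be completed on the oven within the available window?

No

The oven window is 83 − 30 = 53 minutes.
Running back to back, the jobs need 30 + 20 + 20 = 70 minutes on the oven.
Since 70 > 53, they cannot all fit.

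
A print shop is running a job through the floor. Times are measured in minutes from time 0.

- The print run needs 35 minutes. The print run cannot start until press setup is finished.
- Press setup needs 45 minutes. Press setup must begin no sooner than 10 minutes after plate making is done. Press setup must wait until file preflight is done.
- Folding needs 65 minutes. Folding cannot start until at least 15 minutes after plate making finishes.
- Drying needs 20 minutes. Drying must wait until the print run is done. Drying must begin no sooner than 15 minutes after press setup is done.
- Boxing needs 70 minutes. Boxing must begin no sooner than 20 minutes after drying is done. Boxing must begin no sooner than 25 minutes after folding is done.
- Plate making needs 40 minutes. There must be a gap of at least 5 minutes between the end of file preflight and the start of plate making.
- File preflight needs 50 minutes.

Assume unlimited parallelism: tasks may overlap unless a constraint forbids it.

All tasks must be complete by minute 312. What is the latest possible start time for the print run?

167

To finish by minute 312, boxing (duration 70) must start no later than minute 242.
Since boxing (must start by minute 242, minus 20-minute gap → minute 222) depends on it, drying must finish by minute 222. Backing off its 20-minute duration gives a latest start of minute 202.
The print run must finish before drying (must start by minute 202). With a 35-minute duration, the print run must start by 202 − 35 = minute 167.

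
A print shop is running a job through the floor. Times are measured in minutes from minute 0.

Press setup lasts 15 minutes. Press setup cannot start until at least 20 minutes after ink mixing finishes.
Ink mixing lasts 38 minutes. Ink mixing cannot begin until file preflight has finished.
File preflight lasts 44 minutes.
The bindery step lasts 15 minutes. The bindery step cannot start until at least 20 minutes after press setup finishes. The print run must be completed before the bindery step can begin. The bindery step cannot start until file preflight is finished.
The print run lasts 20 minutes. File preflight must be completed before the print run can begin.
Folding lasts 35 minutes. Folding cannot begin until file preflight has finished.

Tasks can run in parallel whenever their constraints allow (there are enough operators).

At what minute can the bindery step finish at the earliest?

152

File preflight has no prerequisites, so it starts at minute 0 and finishes at minute 44.
After file preflight (finishes minute 44), the print run can start at minute 44 and finishes at minute 64.
After file preflight (finishes minute 44), ink mixing can start at minute 44 and finishes at minute 82.
Press setup waits on ink mixing (finishes minute 82, plus 20-minute gap → minute 102), so it starts at minute 102 and finishes at 102 + 15 = minute 117.
For the bindery step: press setup (finishes minute 117, plus 20-minute gap → minute 137); the print run (finishes minute 64); file preflight (finishes minute 44). Taking the maximum gives a start of minute 137, and it finishes at 137 + 15 = minute 152.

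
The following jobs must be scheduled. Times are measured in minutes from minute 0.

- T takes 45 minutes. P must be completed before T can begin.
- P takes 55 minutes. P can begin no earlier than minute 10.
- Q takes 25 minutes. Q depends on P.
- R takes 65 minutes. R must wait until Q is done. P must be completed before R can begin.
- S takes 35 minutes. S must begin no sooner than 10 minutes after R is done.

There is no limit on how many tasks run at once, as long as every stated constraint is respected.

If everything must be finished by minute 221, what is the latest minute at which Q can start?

86

S must finish by minute 221; it takes 35 minutes, so it must start by 221 − 35 = minute 186.
R has to be done before S (must start by minute 186, minus 10-minute gap → minute 176). That means finishing by minute 176, i.e. starting by 176 − 65 = minute 111.
Q feeds into R (must start by minute 111); so Q must finish by minute 111 and therefore start by minute 86.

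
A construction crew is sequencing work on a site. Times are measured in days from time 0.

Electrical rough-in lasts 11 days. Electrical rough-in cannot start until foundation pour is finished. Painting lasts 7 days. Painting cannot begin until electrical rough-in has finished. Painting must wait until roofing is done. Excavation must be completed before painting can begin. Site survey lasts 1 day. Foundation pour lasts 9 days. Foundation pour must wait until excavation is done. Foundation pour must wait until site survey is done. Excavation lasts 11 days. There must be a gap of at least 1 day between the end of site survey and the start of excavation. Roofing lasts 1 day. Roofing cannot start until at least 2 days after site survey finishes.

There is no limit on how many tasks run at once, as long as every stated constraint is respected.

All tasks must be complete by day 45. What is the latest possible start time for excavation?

7

Painting must finish by day 45; it takes 7 days, so it must start by 45 − 7 = day 38.
Since painting (must start by day 38) depends on it, electrical rough-in must finish by day 38. Backing off its 11-day duration gives a latest start of day 27.
Since electrical rough-in (must start by day 27) depends on it, foundation pour must finish by day 27. Backing off its 9-day duration gives a latest start of day 18.
For excavation: foundation pour (must start by day 18); painting (must start by day 38). The most restrictive is day 18; with an 11-day duration, excavation must start by day 7.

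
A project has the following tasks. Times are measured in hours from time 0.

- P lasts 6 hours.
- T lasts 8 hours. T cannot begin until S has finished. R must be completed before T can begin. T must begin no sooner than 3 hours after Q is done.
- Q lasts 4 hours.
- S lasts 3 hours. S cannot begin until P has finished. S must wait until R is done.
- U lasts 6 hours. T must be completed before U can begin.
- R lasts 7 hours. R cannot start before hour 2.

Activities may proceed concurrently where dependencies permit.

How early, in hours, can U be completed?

R cannot begin until its own release at hour 2. It runs from hour 2 to 2 + 7 = hour 9.
Q can start immediately at hour 0; it finishes at hour 4.
P has no prerequisites, so it starts at hour 0 and finishes at hour 6.
S cannot start until P (finishes hour 6); R (finishes hour 9). The controlling bound is hour 9, so S finishes at 9 + 3 = hour 12.
T has to wait for S (finishes hour 12); R (finishes hour 9); Q (finishes hour 4, plus 3-hour gap → hour 7). The latest of these is hour 12, so T runs hour 12 to 12 + 8 = hour 20.
U cannot begin until T (finishes hour 20). It runs from hour 20 to 20 + 6 = hour 26.

26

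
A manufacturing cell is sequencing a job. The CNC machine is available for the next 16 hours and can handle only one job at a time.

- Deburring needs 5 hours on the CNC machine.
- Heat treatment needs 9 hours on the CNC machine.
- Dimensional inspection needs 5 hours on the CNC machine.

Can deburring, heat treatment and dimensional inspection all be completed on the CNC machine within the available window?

Running back to back, the jobs need 5 + 9 + 5 = 19 hours on the CNC machine.
Since 19 > 16, they cannot all fit.

No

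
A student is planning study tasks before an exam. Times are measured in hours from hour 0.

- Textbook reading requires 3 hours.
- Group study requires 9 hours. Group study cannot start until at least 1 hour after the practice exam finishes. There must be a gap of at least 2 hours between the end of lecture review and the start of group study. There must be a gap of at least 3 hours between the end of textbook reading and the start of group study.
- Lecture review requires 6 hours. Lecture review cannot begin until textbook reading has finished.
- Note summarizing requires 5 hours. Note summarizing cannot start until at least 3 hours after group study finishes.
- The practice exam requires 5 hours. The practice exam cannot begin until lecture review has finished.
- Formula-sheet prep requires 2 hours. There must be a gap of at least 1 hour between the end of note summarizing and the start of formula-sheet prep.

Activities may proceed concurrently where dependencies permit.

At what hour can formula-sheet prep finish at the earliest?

Textbook reading can start immediately at hour 0; it finishes at hour 3.
Lecture review waits on textbook reading (finishes hour 3), so it starts at hour 3 and finishes at 3 + 6 = hour 9.
The practice exam cannot begin until lecture review (finishes hour 9). It runs from hour 9 to 9 + 5 = hour 14.
Group study cannot start until the practice exam (finishes hour 14, plus 1-hour gap → hour 15); lecture review (finishes hour 9, plus 2-hour gap → hour 11); textbook reading (finishes hour 3, plus 3-hour gap → hour 6). The controlling bound is hour 15, so group study finishes at 15 + 9 = hour 24.
Note summarizing cannot begin until group study (finishes hour 24, plus 3-hour gap → hour 27). It runs from hour 27 to 27 + 5 = hour 32.
Formula-sheet prep waits on note summarizing (finishes hour 32, plus 1-hour gap → hour 33), so it starts at hour 33 and finishes at 33 + 2 = hour 35.

35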